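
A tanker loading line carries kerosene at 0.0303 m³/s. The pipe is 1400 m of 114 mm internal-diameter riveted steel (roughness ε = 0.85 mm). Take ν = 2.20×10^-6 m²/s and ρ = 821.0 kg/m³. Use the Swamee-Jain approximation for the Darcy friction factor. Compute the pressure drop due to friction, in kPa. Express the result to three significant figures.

V = 4Q/(πD²) = 4·0.0303/(π·0.114²) = 2.969 m/s
Re = VD/ν = 2.969·0.114/2.20×10^-6 = 1.54×10^5 → turbulent
ε/D = 0.85/114 = 0.00746
Swamee-Jain: f = 0.03507
h_f = f(L/D)V²/(2g) = 0.03507·(1400/0.114)·2.969²/(2·9.81) = 193.4 m
Δp = ρg·h_f = 821.0·9.81·193.4 = 1558 kPa

Δp ≈ 1560 kPa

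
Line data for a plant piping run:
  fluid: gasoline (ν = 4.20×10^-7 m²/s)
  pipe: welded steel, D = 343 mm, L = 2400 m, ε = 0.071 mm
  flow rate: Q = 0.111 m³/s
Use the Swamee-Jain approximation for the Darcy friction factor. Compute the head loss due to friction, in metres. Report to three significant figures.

h_f ≈ 7.65 m

V = 4Q/(πD²) = 4·0.111/(π·0.343²) = 1.201 m/s
Re = VD/ν = 1.201·0.343/4.20×10^-7 = 9.81×10^5 → turbulent
ε/D = 0.071/343 = 2.07×10^-4
Swamee-Jain: f = 0.01486
h_f = f(L/D)V²/(2g) = 0.01486·(2400/0.343)·1.201²/(2·9.81) = 7.649 m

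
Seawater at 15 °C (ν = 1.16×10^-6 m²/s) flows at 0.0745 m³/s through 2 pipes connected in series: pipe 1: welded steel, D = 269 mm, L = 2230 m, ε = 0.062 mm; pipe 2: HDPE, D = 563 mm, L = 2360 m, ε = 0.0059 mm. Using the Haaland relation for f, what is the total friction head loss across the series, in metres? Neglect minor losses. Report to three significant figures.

H ≈ 12.1 m

Pipe 1: V = 1.311 m/s, Re = 3.04×10^5, ε/D = 2.30×10^-4, f = 0.01627, h_1 = f(L/D)V²/2g = 11.82 m
Pipe 2: V = 0.2993 m/s, Re = 1.45×10^5, ε/D = 1.05×10^-5, f = 0.01656, h_2 = f(L/D)V²/2g = 0.3169 m
Series → Q common, losses add: H = Σh = 12.13 m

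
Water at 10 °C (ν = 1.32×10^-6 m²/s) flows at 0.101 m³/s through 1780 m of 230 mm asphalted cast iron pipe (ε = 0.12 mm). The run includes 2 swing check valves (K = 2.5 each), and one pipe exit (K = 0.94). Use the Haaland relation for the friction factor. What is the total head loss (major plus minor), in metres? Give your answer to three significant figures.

V = 4Q/(πD²) = 2.431 m/s; V²/2g = 0.3012 m
Re = 4.24×10^5, ε/D = 5.22×10^-4 → f = 0.01785 (Haaland)
Major: h_f = f(L/D)·V²/2g = 0.01785·7739·0.3012 = 41.61 m
Minor: ΣK = 5.94; h_m = ΣK·V²/2g = 1.789 m
Total H_L = 41.61 + 1.789 = 43.40 m

H_L ≈ 43.4 m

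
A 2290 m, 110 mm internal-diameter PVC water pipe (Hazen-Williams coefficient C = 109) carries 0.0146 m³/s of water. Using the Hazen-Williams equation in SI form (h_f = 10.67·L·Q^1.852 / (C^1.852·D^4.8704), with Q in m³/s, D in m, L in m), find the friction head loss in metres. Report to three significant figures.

h_f = 10.67·2290·0.0146^1.852 / (109^1.852·0.110^4.8704) = 76.54 m

h_f ≈ 76.5 m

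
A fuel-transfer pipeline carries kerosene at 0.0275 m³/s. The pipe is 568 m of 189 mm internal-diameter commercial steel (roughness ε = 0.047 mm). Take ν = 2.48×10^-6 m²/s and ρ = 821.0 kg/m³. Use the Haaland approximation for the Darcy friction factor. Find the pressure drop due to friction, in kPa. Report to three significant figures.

V = 4Q/(πD²) = 4·0.0275/(π·0.189²) = 0.9802 m/s
Re = VD/ν = 0.9802·0.189/2.48×10^-6 = 7.47×10^4 → turbulent
ε/D = 0.047/189 = 2.49×10^-4
Haaland: f = 0.01992
h_f = f(L/D)V²/(2g) = 0.01992·(568/0.189)·0.9802²/(2·9.81) = 2.931 m
Δp = ρg·h_f = 821.0·9.81·2.931 = 23.61 kPa

Δp ≈ 23.6 kPa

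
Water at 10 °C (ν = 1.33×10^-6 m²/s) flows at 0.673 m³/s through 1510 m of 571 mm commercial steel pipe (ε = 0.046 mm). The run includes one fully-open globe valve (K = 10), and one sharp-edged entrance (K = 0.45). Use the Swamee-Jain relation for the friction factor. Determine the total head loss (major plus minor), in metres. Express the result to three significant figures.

V = 4Q/(πD²) = 2.628 m/s; V²/2g = 0.3521 m
Re = 1.13×10^6, ε/D = 8.06×10^-5 → f = 0.01307 (Swamee-Jain)
Major: h_f = f(L/D)·V²/2g = 0.01307·2644·0.3521 = 12.17 m
Minor: ΣK = 10.4; h_m = ΣK·V²/2g = 3.679 m
Total H_L = 12.17 + 3.679 = 15.84 m

H_L ≈ 15.8 m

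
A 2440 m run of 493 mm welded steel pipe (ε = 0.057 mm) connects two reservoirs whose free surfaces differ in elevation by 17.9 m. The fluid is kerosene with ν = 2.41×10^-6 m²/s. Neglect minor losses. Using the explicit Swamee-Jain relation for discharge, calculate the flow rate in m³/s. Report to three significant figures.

Q ≈ 0.418 m³/s

Swamee-Jain (Type II): Q = -0.965·√(gD⁵h_f/L)·ln[ε/(3.7D) + √(3.17ν²L/(gD³h_f))]
√(gD⁵h_f/L) = √(9.81·0.493⁵·17.9/2440) = 0.04578
ε/(3.7D) = 3.12×10^-5; √(3.17ν²L/(gD³h_f)) = 4.62×10^-5
Q = -0.965·0.04578·ln(7.746×10^-5) = 0.4182 m³/s
Check: V = 2.19 m/s, Re = 4.48×10^5, f = 0.01483, h_f = 18.0 m ≈ 17.9 m ✓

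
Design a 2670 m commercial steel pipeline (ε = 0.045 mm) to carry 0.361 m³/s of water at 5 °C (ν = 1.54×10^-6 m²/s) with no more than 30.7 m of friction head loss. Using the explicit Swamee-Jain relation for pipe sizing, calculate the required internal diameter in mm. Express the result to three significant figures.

Swamee-Jain (Type III): D = 0.66·[ε^1.25·(LQ²/(gh_f))^4.75 + ν·Q^9.4·(L/(gh_f))^5.2]^0.04
LQ²/(gh_f) = 1.155; L/(gh_f) = 8.866
Term 1 = ε^1.25·(…)^4.75 = 7.32×10^-6; Term 2 = ν·Q^9.4·(…)^5.2 = 9.04×10^-6
D = 0.66·(7.32×10^-6 + 9.04×10^-6)^0.04 = 0.4247 m = 425 mm
Check: V = 2.55 m/s, Re = 7.03×10^5, f = 0.01403, h_f = 29.2 m ≈ 30.7 m ✓

D ≈ 425 mm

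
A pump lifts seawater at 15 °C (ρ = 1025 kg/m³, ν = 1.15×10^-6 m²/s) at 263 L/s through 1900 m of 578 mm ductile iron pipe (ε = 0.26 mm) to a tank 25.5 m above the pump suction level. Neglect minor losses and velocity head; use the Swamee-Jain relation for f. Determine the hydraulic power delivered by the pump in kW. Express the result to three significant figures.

P_hyd ≈ 75.2 kW

V = 4Q/(πD²) = 1.002 m/s; Re = 5.04×10^5; ε/D = 4.50×10^-4; f = 0.01745
h_f = f(L/D)V²/2g = 2.937 m
Total head H = z + h_f = 25.5 + 2.937 = 28.44 m
P_hyd = ρgQH = 1025·9.81·0.263·28.44 = 75.20 kW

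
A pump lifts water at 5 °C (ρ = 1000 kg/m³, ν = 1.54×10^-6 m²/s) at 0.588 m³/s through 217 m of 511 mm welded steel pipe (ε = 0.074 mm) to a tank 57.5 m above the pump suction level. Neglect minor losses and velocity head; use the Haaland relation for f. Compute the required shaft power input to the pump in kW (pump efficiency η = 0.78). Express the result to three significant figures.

V = 4Q/(πD²) = 2.867 m/s; Re = 9.51×10^5; ε/D = 1.45×10^-4; f = 0.01399
h_f = f(L/D)V²/2g = 2.489 m
Total head H = z + h_f = 57.5 + 2.489 = 59.99 m
P_hyd = ρgQH = 1000·9.81·0.588·59.99 = 346.0 kW
P_shaft = P_hyd/η = 346.0/0.78 = 443.6 kW

P_shaft ≈ 444 kW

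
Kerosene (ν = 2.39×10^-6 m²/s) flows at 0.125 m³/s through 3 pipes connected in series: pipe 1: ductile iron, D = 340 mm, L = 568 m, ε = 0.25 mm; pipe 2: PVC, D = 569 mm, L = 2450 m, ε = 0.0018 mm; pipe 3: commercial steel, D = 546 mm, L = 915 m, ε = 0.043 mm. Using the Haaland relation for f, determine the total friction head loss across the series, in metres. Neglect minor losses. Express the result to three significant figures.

Pipe 1: V = 1.377 m/s, Re = 1.96×10^5, ε/D = 7.35×10^-4, f = 0.01981, h_1 = f(L/D)V²/2g = 3.198 m
Pipe 2: V = 0.4916 m/s, Re = 1.17×10^5, ε/D = 3.16×10^-6, f = 0.01726, h_2 = f(L/D)V²/2g = 0.9156 m
Pipe 3: V = 0.5339 m/s, Re = 1.22×10^5, ε/D = 7.88×10^-5, f = 0.01750, h_3 = f(L/D)V²/2g = 0.4259 m
Series → Q common, losses add: H = Σh = 4.539 m

H ≈ 4.54 m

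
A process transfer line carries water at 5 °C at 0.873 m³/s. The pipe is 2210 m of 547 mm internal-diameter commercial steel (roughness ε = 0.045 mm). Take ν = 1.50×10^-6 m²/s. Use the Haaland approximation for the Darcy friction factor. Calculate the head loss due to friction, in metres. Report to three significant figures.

h_f ≈ 36.2 m

V = 4Q/(πD²) = 4·0.873/(π·0.547²) = 3.715 m/s
Re = VD/ν = 3.715·0.547/1.50×10^-6 = 1.35×10^6 → turbulent
ε/D = 0.045/547 = 8.23×10^-5
Haaland: f = 0.01273
h_f = f(L/D)V²/(2g) = 0.01273·(2210/0.547)·3.715²/(2·9.81) = 36.19 m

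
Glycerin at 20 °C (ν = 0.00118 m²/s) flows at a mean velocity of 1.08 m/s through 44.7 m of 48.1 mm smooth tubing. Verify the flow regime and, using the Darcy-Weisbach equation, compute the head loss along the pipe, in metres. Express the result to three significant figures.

h_f ≈ 80.3 m

Re = VD/ν = 1.08·0.04810/0.00118 = 44.0 → laminar (Re < 2300)
f = 64/Re = 1.454
h_f = f(L/D)V²/(2g) = 1.454·(44.7/0.04810)·1.08²/(2·9.81) = 80.32 m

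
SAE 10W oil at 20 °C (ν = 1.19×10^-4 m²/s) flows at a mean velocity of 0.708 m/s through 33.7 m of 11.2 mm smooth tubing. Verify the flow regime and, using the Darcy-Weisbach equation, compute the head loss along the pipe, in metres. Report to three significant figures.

h_f ≈ 73.8 m

Re = VD/ν = 0.708·0.01120/1.19×10^-4 = 66.6 → laminar (Re < 2300)
f = 64/Re = 0.9605
h_f = f(L/D)V²/(2g) = 0.9605·(33.7/0.01120)·0.708²/(2·9.81) = 73.83 m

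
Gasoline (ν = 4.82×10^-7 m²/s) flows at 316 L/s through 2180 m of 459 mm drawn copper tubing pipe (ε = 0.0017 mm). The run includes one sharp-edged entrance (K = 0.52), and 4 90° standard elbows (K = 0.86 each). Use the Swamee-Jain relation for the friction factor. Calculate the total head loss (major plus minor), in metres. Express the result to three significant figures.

H_L ≈ 10.1 m

V = 4Q/(πD²) = 1.910 m/s; V²/2g = 0.1859 m
Re = 1.82×10^6, ε/D = 3.70×10^-6 → f = 0.01066 (Swamee-Jain)
Major: h_f = f(L/D)·V²/2g = 0.01066·4749·0.1859 = 9.409 m
Minor: ΣK = 3.96; h_m = ΣK·V²/2g = 0.7361 m
Total H_L = 9.409 + 0.7361 = 10.14 m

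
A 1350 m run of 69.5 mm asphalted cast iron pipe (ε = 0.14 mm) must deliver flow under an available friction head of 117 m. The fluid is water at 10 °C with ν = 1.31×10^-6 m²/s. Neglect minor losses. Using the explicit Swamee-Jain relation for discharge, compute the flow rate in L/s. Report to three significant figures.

Q ≈ 8.26 L/s

Swamee-Jain (Type II): Q = -0.965·√(gD⁵h_f/L)·ln[ε/(3.7D) + √(3.17ν²L/(gD³h_f))]
√(gD⁵h_f/L) = √(9.81·0.0695⁵·117/1350) = 0.001174
ε/(3.7D) = 5.44×10^-4; √(3.17ν²L/(gD³h_f)) = 1.38×10^-4
Q = -0.965·0.001174·ln(6.825×10^-4) = 0.008260 m³/s
Check: V = 2.18 m/s, Re = 1.16×10^5, f = 0.02516, h_f = 118 m ≈ 117 m ✓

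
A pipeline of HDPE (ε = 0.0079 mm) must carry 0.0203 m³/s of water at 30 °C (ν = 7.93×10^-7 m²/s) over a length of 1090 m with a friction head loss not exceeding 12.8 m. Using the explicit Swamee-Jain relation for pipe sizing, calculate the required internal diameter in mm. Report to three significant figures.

Swamee-Jain (Type III): D = 0.66·[ε^1.25·(LQ²/(gh_f))^4.75 + ν·Q^9.4·(L/(gh_f))^5.2]^0.04
LQ²/(gh_f) = 0.003577; L/(gh_f) = 8.681
Term 1 = ε^1.25·(…)^4.75 = 1.00×10^-18; Term 2 = ν·Q^9.4·(…)^5.2 = 7.42×10^-18
D = 0.66·(1.00×10^-18 + 7.42×10^-18)^0.04 = 0.1369 m = 137 mm
Check: V = 1.38 m/s, Re = 2.38×10^5, f = 0.01558, h_f = 12.0 m ≈ 12.8 m ✓

D ≈ 137 mm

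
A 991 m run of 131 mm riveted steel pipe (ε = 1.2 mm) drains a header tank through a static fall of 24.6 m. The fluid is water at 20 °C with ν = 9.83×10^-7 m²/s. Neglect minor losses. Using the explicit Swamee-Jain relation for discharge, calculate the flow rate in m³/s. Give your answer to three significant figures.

Q ≈ 0.0177 m³/s

Swamee-Jain (Type II): Q = -0.965·√(gD⁵h_f/L)·ln[ε/(3.7D) + √(3.17ν²L/(gD³h_f))]
√(gD⁵h_f/L) = √(9.81·0.131⁵·24.6/991) = 0.003065
ε/(3.7D) = 0.00248; √(3.17ν²L/(gD³h_f)) = 7.48×10^-5
Q = -0.965·0.003065·ln(0.002551) = 0.01766 m³/s
Check: V = 1.31 m/s, Re = 1.75×10^5, f = 0.03734, h_f = 24.7 m ≈ 24.6 m ✓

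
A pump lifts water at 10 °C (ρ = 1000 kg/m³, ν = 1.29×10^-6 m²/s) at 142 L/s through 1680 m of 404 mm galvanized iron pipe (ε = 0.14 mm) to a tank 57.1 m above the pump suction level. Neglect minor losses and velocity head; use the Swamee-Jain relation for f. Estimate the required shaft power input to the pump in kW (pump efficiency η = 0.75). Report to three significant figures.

V = 4Q/(πD²) = 1.108 m/s; Re = 3.47×10^5; ε/D = 3.47×10^-4; f = 0.01717
h_f = f(L/D)V²/2g = 4.466 m
Total head H = z + h_f = 57.1 + 4.466 = 61.57 m
P_hyd = ρgQH = 1000·9.81·0.142·61.57 = 85.76 kW
P_shaft = P_hyd/η = 85.76/0.75 = 114.4 kW

P_shaft ≈ 114 kW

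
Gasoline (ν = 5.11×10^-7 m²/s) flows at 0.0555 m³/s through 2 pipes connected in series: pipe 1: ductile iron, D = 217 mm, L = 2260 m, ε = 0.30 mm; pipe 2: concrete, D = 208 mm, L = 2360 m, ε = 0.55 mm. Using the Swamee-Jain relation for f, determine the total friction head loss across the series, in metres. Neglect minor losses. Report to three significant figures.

H ≈ 65.5 m

Pipe 1: V = 1.501 m/s, Re = 6.37×10^5, ε/D = 0.00138, f = 0.02176, h_1 = f(L/D)V²/2g = 26.01 m
Pipe 2: V = 1.633 m/s, Re = 6.65×10^5, ε/D = 0.00264, f = 0.02558, h_2 = f(L/D)V²/2g = 39.46 m
Series → Q common, losses add: H = Σh = 65.48 m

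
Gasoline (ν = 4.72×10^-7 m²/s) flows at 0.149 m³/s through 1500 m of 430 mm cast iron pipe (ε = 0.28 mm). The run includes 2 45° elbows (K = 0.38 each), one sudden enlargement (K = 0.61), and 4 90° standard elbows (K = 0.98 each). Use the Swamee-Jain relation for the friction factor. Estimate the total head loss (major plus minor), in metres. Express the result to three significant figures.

V = 4Q/(πD²) = 1.026 m/s; V²/2g = 0.05366 m
Re = 9.35×10^5, ε/D = 6.51×10^-4 → f = 0.01828 (Swamee-Jain)
Major: h_f = f(L/D)·V²/2g = 0.01828·3488·0.05366 = 3.421 m
Minor: ΣK = 5.29; h_m = ΣK·V²/2g = 0.2838 m
Total H_L = 3.421 + 0.2838 = 3.705 m

H_L ≈ 3.70 m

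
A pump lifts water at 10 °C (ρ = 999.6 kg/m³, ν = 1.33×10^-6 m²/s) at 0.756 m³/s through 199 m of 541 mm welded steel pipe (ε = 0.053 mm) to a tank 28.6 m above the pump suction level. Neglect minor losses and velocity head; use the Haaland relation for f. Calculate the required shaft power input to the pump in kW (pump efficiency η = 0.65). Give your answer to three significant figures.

V = 4Q/(πD²) = 3.289 m/s; Re = 1.34×10^6; ε/D = 9.80×10^-5; f = 0.01301
h_f = f(L/D)V²/2g = 2.638 m
Total head H = z + h_f = 28.6 + 2.638 = 31.24 m
P_hyd = ρgQH = 999.6·9.81·0.756·31.24 = 231.6 kW
P_shaft = P_hyd/η = 231.6/0.65 = 356.3 kW

P_shaft ≈ 356 kW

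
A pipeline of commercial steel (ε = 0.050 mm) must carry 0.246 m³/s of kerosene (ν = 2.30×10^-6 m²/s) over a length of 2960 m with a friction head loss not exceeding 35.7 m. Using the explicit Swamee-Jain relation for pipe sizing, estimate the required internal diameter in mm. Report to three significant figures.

Swamee-Jain (Type III): D = 0.66·[ε^1.25·(LQ²/(gh_f))^4.75 + ν·Q^9.4·(L/(gh_f))^5.2]^0.04
LQ²/(gh_f) = 0.5115; L/(gh_f) = 8.452
Term 1 = ε^1.25·(…)^4.75 = 1.74×10^-7; Term 2 = ν·Q^9.4·(…)^5.2 = 2.86×10^-7
D = 0.66·(1.74×10^-7 + 2.86×10^-7)^0.04 = 0.3682 m = 368 mm
Check: V = 2.31 m/s, Re = 3.70×10^5, f = 0.01537, h_f = 33.6 m ≈ 35.7 m ✓

D ≈ 368 mm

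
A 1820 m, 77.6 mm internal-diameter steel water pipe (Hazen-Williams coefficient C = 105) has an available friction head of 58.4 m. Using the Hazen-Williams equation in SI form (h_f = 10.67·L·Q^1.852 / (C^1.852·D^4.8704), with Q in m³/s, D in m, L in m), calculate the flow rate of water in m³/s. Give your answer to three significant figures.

Q ≈ 0.00550 m³/s

Rearranging: Q = [h_f·C^1.852·D^4.8704 / (10.67·L)]^(1/1.852)
Q = [58.4·105^1.852·0.0776^4.8704 / (10.67·1820)]^0.540 = 0.005496 m³/s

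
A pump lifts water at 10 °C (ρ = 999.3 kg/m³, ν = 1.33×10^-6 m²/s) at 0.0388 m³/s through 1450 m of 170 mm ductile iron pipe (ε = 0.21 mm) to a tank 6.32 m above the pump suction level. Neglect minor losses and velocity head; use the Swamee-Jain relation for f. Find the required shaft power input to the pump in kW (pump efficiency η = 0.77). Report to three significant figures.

P_shaft ≈ 16.9 kW

V = 4Q/(πD²) = 1.709 m/s; Re = 2.18×10^5; ε/D = 0.00124; f = 0.02197
h_f = f(L/D)V²/2g = 27.91 m
Total head H = z + h_f = 6.32 + 27.91 = 34.23 m
P_hyd = ρgQH = 999.3·9.81·0.0388·34.23 = 13.02 kW
P_shaft = P_hyd/η = 13.02/0.77 = 16.91 kW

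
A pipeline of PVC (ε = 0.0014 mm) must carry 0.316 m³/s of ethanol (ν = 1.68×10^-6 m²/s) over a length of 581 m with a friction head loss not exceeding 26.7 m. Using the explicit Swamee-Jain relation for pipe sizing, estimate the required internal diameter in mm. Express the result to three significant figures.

D ≈ 297 mm

Swamee-Jain (Type III): D = 0.66·[ε^1.25·(LQ²/(gh_f))^4.75 + ν·Q^9.4·(L/(gh_f))^5.2]^0.04
LQ²/(gh_f) = 0.2215; L/(gh_f) = 2.218
Term 1 = ε^1.25·(…)^4.75 = 3.74×10^-11; Term 2 = ν·Q^9.4·(…)^5.2 = 2.10×10^-9
D = 0.66·(3.74×10^-11 + 2.10×10^-9)^0.04 = 0.2970 m = 297 mm
Check: V = 4.56 m/s, Re = 8.06×10^5, f = 0.01214, h_f = 25.2 m ≈ 26.7 m ✓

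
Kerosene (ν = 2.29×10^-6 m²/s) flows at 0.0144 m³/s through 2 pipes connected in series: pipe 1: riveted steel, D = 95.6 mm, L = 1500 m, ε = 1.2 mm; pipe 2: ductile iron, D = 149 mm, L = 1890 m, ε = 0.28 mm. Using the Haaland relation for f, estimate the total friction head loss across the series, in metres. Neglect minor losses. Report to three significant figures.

H ≈ 145 m

Pipe 1: V = 2.006 m/s, Re = 8.37×10^4, ε/D = 0.0126, f = 0.04166, h_1 = f(L/D)V²/2g = 134.1 m
Pipe 2: V = 0.8258 m/s, Re = 5.37×10^4, ε/D = 0.00188, f = 0.02582, h_2 = f(L/D)V²/2g = 11.39 m
Series → Q common, losses add: H = Σh = 145.5 m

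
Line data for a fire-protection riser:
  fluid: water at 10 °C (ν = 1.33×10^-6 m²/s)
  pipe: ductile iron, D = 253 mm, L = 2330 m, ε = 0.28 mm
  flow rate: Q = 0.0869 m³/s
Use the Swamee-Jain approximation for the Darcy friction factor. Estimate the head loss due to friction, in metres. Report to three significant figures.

h_f ≈ 29.6 m

V = 4Q/(πD²) = 4·0.0869/(π·0.253²) = 1.729 m/s
Re = VD/ν = 1.729·0.253/1.33×10^-6 = 3.29×10^5 → turbulent
ε/D = 0.28/253 = 0.00111
Swamee-Jain: f = 0.02110
h_f = f(L/D)V²/(2g) = 0.02110·(2330/0.253)·1.729²/(2·9.81) = 29.59 m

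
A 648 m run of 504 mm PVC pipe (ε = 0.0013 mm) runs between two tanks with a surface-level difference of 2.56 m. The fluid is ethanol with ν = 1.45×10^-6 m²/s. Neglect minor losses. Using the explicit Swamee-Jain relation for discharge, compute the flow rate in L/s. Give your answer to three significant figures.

Swamee-Jain (Type II): Q = -0.965·√(gD⁵h_f/L)·ln[ε/(3.7D) + √(3.17ν²L/(gD³h_f))]
√(gD⁵h_f/L) = √(9.81·0.504⁵·2.56/648) = 0.03550
ε/(3.7D) = 6.97×10^-7; √(3.17ν²L/(gD³h_f)) = 3.67×10^-5
Q = -0.965·0.03550·ln(3.735×10^-5) = 0.3493 m³/s
Check: V = 1.75 m/s, Re = 6.09×10^5, f = 0.01269, h_f = 2.55 m ≈ 2.56 m ✓

Q ≈ 349 L/s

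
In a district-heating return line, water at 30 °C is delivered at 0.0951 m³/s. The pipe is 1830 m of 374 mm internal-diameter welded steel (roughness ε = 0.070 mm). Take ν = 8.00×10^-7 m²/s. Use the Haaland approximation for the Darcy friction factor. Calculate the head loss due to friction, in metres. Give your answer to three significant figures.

V = 4Q/(πD²) = 4·0.0951/(π·0.374²) = 0.8657 m/s
Re = VD/ν = 0.8657·0.374/8.00×10^-7 = 4.05×10^5 → turbulent
ε/D = 0.070/374 = 1.87×10^-4
Haaland: f = 0.01547
h_f = f(L/D)V²/(2g) = 0.01547·(1830/0.374)·0.8657²/(2·9.81) = 2.890 m

h_f ≈ 2.89 m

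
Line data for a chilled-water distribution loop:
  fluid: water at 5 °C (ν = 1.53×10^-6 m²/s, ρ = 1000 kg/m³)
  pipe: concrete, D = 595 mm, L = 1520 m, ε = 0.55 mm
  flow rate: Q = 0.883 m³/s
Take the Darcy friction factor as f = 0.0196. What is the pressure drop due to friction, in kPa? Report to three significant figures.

Δp ≈ 252 kPa

V = 4Q/(πD²) = 4·0.883/(π·0.595²) = 3.176 m/s
h_f = f(L/D)V²/(2g) = 0.01960·(1520/0.595)·3.176²/(2·9.81) = 25.74 m
Δp = ρg·h_f = 1000·9.81·25.74 = 252.5 kPa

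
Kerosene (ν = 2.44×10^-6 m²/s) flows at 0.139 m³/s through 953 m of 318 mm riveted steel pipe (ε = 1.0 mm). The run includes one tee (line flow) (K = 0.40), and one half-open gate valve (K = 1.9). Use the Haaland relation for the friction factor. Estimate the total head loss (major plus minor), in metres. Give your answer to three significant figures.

H_L ≈ 13.0 m

V = 4Q/(πD²) = 1.750 m/s; V²/2g = 0.1561 m
Re = 2.28×10^5, ε/D = 0.00314 → f = 0.02708 (Haaland)
Major: h_f = f(L/D)·V²/2g = 0.02708·2997·0.1561 = 12.67 m
Minor: ΣK = 2.30; h_m = ΣK·V²/2g = 0.3591 m
Total H_L = 12.67 + 0.3591 = 13.03 m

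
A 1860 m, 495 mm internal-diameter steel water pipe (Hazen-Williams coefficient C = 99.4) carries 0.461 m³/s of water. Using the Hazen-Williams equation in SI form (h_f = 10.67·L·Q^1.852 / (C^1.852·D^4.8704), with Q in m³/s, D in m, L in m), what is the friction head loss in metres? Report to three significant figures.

h_f ≈ 29.0 m

h_f = 10.67·1860·0.461^1.852 / (99.4^1.852·0.495^4.8704) = 29.05 m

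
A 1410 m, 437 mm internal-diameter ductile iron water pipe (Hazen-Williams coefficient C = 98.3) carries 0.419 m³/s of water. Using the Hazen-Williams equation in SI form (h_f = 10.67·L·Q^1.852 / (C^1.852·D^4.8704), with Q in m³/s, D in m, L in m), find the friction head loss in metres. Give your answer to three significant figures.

h_f ≈ 34.6 m

h_f = 10.67·1410·0.419^1.852 / (98.3^1.852·0.437^4.8704) = 34.56 m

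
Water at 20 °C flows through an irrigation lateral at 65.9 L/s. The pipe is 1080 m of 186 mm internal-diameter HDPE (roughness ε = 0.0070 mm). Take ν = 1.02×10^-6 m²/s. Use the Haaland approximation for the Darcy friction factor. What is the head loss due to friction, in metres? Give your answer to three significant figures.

V = 4Q/(πD²) = 4·0.0659/(π·0.186²) = 2.425 m/s
Re = VD/ν = 2.425·0.186/1.02×10^-6 = 4.42×10^5 → turbulent
ε/D = 0.0070/186 = 3.76×10^-5
Haaland: f = 0.01378
h_f = f(L/D)V²/(2g) = 0.01378·(1080/0.186)·2.425²/(2·9.81) = 23.98 m

h_f ≈ 24.0 m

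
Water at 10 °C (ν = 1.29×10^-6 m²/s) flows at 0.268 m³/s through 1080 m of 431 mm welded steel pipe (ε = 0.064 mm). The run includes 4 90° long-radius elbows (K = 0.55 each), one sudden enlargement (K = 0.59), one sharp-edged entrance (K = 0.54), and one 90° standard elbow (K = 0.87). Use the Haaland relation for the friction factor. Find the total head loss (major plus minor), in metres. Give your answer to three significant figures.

H_L ≈ 6.97 m

V = 4Q/(πD²) = 1.837 m/s; V²/2g = 0.1720 m
Re = 6.14×10^5, ε/D = 1.48×10^-4 → f = 0.01451 (Haaland)
Major: h_f = f(L/D)·V²/2g = 0.01451·2506·0.1720 = 6.253 m
Minor: ΣK = 4.20; h_m = ΣK·V²/2g = 0.7223 m
Total H_L = 6.253 + 0.7223 = 6.975 m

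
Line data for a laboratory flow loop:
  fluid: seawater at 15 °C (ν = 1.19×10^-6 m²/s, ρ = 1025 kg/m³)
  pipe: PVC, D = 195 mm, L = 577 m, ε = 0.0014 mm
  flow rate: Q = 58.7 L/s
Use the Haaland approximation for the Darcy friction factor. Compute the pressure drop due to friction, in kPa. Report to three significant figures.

V = 4Q/(πD²) = 4·0.0587/(π·0.195²) = 1.966 m/s
Re = VD/ν = 1.966·0.195/1.19×10^-6 = 3.22×10^5 → turbulent
ε/D = 0.0014/195 = 7.18×10^-6
Haaland: f = 0.01421
h_f = f(L/D)V²/(2g) = 0.01421·(577/0.195)·1.966²/(2·9.81) = 8.281 m
Δp = ρg·h_f = 1025·9.81·8.281 = 83.27 kPa

Δp ≈ 83.3 kPa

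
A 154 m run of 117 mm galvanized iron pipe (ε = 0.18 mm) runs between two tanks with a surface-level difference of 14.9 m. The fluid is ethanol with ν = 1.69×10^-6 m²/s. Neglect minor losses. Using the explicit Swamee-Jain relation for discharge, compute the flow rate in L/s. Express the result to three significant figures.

Q ≈ 33.5 L/s

Swamee-Jain (Type II): Q = -0.965·√(gD⁵h_f/L)·ln[ε/(3.7D) + √(3.17ν²L/(gD³h_f))]
√(gD⁵h_f/L) = √(9.81·0.117⁵·14.9/154) = 0.004562
ε/(3.7D) = 4.16×10^-4; √(3.17ν²L/(gD³h_f)) = 7.72×10^-5
Q = -0.965·0.004562·ln(4.930×10^-4) = 0.03352 m³/s
Check: V = 3.12 m/s, Re = 2.16×10^5, f = 0.02302, h_f = 15.0 m ≈ 14.9 m ✓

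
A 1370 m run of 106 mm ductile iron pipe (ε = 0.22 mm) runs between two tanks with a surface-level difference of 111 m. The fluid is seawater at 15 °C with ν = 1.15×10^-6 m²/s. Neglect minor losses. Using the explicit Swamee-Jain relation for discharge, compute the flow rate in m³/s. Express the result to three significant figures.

Q ≈ 0.0232 m³/s

Swamee-Jain (Type II): Q = -0.965·√(gD⁵h_f/L)·ln[ε/(3.7D) + √(3.17ν²L/(gD³h_f))]
√(gD⁵h_f/L) = √(9.81·0.106⁵·111/1370) = 0.003261
ε/(3.7D) = 5.61×10^-4; √(3.17ν²L/(gD³h_f)) = 6.65×10^-5
Q = -0.965·0.003261·ln(6.275×10^-4) = 0.02321 m³/s
Check: V = 2.63 m/s, Re = 2.42×10^5, f = 0.02454, h_f = 112 m ≈ 111 m ✓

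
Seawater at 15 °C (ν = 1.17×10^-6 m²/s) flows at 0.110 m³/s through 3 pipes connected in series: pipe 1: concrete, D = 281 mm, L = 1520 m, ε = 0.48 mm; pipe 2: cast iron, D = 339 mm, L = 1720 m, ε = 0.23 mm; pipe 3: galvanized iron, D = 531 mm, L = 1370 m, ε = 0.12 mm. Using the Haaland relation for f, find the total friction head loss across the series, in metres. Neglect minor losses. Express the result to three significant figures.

Pipe 1: V = 1.774 m/s, Re = 4.26×10^5, ε/D = 0.00171, f = 0.02293, h_1 = f(L/D)V²/2g = 19.89 m
Pipe 2: V = 1.219 m/s, Re = 3.53×10^5, ε/D = 6.78×10^-4, f = 0.01889, h_2 = f(L/D)V²/2g = 7.255 m
Pipe 3: V = 0.4967 m/s, Re = 2.25×10^5, ε/D = 2.26×10^-4, f = 0.01679, h_3 = f(L/D)V²/2g = 0.5448 m
Series → Q common, losses add: H = Σh = 27.69 m

H ≈ 27.7 m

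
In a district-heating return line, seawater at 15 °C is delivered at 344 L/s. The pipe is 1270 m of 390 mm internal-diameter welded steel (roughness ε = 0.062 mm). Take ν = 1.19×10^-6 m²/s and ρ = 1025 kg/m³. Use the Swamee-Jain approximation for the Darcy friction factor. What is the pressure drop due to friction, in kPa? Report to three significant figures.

V = 4Q/(πD²) = 4·0.344/(π·0.390²) = 2.880 m/s
Re = VD/ν = 2.880·0.390/1.19×10^-6 = 9.44×10^5 → turbulent
ε/D = 0.062/390 = 1.59×10^-4
Swamee-Jain: f = 0.01435
h_f = f(L/D)V²/(2g) = 0.01435·(1270/0.390)·2.880²/(2·9.81) = 19.75 m
Δp = ρg·h_f = 1025·9.81·19.75 = 198.6 kPa

Δp ≈ 199 kPa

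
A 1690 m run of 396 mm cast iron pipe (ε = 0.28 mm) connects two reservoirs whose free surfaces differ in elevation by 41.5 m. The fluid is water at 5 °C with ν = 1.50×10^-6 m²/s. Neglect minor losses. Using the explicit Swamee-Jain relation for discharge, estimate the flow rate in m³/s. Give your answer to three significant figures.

Q ≈ 0.395 m³/s

Swamee-Jain (Type II): Q = -0.965·√(gD⁵h_f/L)·ln[ε/(3.7D) + √(3.17ν²L/(gD³h_f))]
√(gD⁵h_f/L) = √(9.81·0.396⁵·41.5/1690) = 0.04843
ε/(3.7D) = 1.91×10^-4; √(3.17ν²L/(gD³h_f)) = 2.18×10^-5
Q = -0.965·0.04843·ln(2.129×10^-4) = 0.3952 m³/s
Check: V = 3.21 m/s, Re = 8.47×10^5, f = 0.01864, h_f = 41.7 m ≈ 41.5 m ✓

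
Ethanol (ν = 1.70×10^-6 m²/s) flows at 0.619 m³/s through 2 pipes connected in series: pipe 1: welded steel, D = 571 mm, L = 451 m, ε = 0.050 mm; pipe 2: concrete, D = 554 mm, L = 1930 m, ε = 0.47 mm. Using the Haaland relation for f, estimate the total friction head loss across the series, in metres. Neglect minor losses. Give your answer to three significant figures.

H ≈ 25.7 m

Pipe 1: V = 2.417 m/s, Re = 8.12×10^5, ε/D = 8.76×10^-5, f = 0.01339, h_1 = f(L/D)V²/2g = 3.151 m
Pipe 2: V = 2.568 m/s, Re = 8.37×10^5, ε/D = 8.48×10^-4, f = 0.01927, h_2 = f(L/D)V²/2g = 22.56 m
Series → Q common, losses add: H = Σh = 25.71 m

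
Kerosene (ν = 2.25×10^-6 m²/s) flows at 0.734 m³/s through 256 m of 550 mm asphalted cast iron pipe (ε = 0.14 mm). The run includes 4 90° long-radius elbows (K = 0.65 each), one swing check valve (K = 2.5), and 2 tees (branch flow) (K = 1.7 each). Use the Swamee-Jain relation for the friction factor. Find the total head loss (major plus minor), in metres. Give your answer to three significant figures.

H_L ≈ 7.66 m

V = 4Q/(πD²) = 3.089 m/s; V²/2g = 0.4865 m
Re = 7.55×10^5, ε/D = 2.55×10^-4 → f = 0.01556 (Swamee-Jain)
Major: h_f = f(L/D)·V²/2g = 0.01556·465.5·0.4865 = 3.524 m
Minor: ΣK = 8.50; h_m = ΣK·V²/2g = 4.135 m
Total H_L = 3.524 + 4.135 = 7.659 m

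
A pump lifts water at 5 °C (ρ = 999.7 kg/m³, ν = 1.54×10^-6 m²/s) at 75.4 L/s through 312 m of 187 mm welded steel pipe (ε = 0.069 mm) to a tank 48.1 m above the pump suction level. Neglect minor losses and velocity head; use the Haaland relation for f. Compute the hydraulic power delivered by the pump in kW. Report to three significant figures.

P_hyd ≈ 43.7 kW

V = 4Q/(πD²) = 2.745 m/s; Re = 3.33×10^5; ε/D = 3.69×10^-4; f = 0.01713
h_f = f(L/D)V²/2g = 10.98 m
Total head H = z + h_f = 48.1 + 10.98 = 59.08 m
P_hyd = ρgQH = 999.7·9.81·0.0754·59.08 = 43.69 kW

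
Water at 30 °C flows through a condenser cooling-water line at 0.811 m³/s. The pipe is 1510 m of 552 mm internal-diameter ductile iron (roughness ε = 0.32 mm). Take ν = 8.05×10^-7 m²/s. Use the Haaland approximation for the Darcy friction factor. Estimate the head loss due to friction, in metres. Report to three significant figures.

V = 4Q/(πD²) = 4·0.811/(π·0.552²) = 3.389 m/s
Re = VD/ν = 3.389·0.552/8.05×10^-7 = 2.32×10^6 → turbulent
ε/D = 0.32/552 = 5.80×10^-4
Haaland: f = 0.01748
h_f = f(L/D)V²/(2g) = 0.01748·(1510/0.552)·3.389²/(2·9.81) = 27.98 m

h_f ≈ 28.0 m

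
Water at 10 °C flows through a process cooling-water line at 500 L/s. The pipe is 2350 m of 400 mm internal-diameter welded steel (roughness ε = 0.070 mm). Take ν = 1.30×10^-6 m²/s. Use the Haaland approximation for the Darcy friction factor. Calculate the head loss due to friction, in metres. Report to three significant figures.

h_f ≈ 67.1 m

V = 4Q/(πD²) = 4·0.500/(π·0.400²) = 3.979 m/s
Re = VD/ν = 3.979·0.400/1.30×10^-6 = 1.22×10^6 → turbulent
ε/D = 0.070/400 = 1.75×10^-4
Haaland: f = 0.01416
h_f = f(L/D)V²/(2g) = 0.01416·(2350/0.400)·3.979²/(2·9.81) = 67.13 m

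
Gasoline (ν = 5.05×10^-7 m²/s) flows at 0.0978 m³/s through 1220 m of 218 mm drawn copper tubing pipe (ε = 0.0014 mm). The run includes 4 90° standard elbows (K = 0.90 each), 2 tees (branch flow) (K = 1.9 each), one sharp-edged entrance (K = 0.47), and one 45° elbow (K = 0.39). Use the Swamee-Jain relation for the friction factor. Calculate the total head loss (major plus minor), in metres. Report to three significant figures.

H_L ≈ 25.5 m

V = 4Q/(πD²) = 2.620 m/s; V²/2g = 0.3499 m
Re = 1.13×10^6, ε/D = 6.42×10^-6 → f = 0.01154 (Swamee-Jain)
Major: h_f = f(L/D)·V²/2g = 0.01154·5596·0.3499 = 22.60 m
Minor: ΣK = 8.26; h_m = ΣK·V²/2g = 2.890 m
Total H_L = 22.60 + 2.890 = 25.49 m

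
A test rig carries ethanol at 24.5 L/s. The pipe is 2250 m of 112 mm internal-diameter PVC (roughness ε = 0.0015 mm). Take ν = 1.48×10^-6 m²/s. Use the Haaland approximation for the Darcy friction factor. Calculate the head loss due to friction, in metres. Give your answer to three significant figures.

V = 4Q/(πD²) = 4·0.0245/(π·0.112²) = 2.487 m/s
Re = VD/ν = 2.487·0.112/1.48×10^-6 = 1.88×10^5 → turbulent
ε/D = 0.0015/112 = 1.34×10^-5
Haaland: f = 0.01576
h_f = f(L/D)V²/(2g) = 0.01576·(2250/0.112)·2.487²/(2·9.81) = 99.81 m

h_f ≈ 99.8 m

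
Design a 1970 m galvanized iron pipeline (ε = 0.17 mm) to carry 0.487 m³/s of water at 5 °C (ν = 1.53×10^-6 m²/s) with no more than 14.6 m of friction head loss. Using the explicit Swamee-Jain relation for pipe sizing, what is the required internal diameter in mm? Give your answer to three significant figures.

D ≈ 541 mm

Swamee-Jain (Type III): D = 0.66·[ε^1.25·(LQ²/(gh_f))^4.75 + ν·Q^9.4·(L/(gh_f))^5.2]^0.04
LQ²/(gh_f) = 3.262; L/(gh_f) = 13.75
Term 1 = ε^1.25·(…)^4.75 = 0.00534; Term 2 = ν·Q^9.4·(…)^5.2 = 0.00147
D = 0.66·(0.00534 + 0.00147)^0.04 = 0.5406 m = 541 mm
Check: V = 2.12 m/s, Re = 7.50×10^5, f = 0.01610, h_f = 13.5 m ≈ 14.6 m ✓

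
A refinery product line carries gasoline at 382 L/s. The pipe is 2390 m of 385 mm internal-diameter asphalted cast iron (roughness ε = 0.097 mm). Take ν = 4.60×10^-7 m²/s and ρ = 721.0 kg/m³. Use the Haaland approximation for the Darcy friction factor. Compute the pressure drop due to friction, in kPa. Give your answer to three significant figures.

Δp ≈ 354 kPa

V = 4Q/(πD²) = 4·0.382/(π·0.385²) = 3.281 m/s
Re = VD/ν = 3.281·0.385/4.60×10^-7 = 2.75×10^6 → turbulent
ε/D = 0.097/385 = 2.52×10^-4
Haaland: f = 0.01470
h_f = f(L/D)V²/(2g) = 0.01470·(2390/0.385)·3.281²/(2·9.81) = 50.09 m
Δp = ρg·h_f = 721.0·9.81·50.09 = 354.3 kPa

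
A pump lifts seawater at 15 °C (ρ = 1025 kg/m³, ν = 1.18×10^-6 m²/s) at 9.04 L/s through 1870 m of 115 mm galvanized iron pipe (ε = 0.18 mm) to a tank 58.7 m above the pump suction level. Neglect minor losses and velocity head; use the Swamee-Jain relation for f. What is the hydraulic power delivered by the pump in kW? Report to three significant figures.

V = 4Q/(πD²) = 0.8703 m/s; Re = 8.48×10^4; ε/D = 0.00157; f = 0.02444
h_f = f(L/D)V²/2g = 15.34 m
Total head H = z + h_f = 58.7 + 15.34 = 74.04 m
P_hyd = ρgQH = 1025·9.81·0.00904·74.04 = 6.731 kW

P_hyd ≈ 6.73 kW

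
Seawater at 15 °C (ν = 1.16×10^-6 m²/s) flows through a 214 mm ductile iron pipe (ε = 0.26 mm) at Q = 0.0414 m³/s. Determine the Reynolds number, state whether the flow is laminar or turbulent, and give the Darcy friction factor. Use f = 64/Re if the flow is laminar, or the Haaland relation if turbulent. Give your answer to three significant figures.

V = 4Q/(πD²) = 1.151 m/s
Re = VD/ν = 1.151·0.214/1.16×10^-6 = 2.12×10^5
Re > 4000 → turbulent; ε/D = 0.00121
Haaland: f = 0.02167

Re ≈ 2.12×10^5; turbulent; f ≈ 0.0217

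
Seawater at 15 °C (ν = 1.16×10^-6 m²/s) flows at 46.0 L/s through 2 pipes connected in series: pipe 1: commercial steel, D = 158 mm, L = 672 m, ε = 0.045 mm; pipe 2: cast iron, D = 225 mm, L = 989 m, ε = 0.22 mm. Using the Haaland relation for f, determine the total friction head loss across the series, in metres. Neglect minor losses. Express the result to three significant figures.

H ≈ 26.0 m

Pipe 1: V = 2.346 m/s, Re = 3.20×10^5, ε/D = 2.85×10^-4, f = 0.01660, h_1 = f(L/D)V²/2g = 19.81 m
Pipe 2: V = 1.157 m/s, Re = 2.24×10^5, ε/D = 9.78×10^-4, f = 0.02070, h_2 = f(L/D)V²/2g = 6.206 m
Series → Q common, losses add: H = Σh = 26.01 m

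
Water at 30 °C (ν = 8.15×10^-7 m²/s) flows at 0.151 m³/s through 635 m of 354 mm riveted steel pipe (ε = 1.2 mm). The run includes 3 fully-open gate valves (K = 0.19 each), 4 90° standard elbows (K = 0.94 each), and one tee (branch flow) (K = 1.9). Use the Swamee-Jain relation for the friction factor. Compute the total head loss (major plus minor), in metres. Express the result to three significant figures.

H_L ≈ 6.64 m

V = 4Q/(πD²) = 1.534 m/s; V²/2g = 0.1200 m
Re = 6.66×10^5, ε/D = 0.00339 → f = 0.02736 (Swamee-Jain)
Major: h_f = f(L/D)·V²/2g = 0.02736·1794·0.1200 = 5.888 m
Minor: ΣK = 6.23; h_m = ΣK·V²/2g = 0.7474 m
Total H_L = 5.888 + 0.7474 = 6.636 m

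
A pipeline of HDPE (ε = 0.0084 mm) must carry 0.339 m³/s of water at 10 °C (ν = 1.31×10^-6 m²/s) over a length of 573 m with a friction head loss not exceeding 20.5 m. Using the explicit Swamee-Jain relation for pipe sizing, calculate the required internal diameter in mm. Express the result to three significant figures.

D ≈ 320 mm

Swamee-Jain (Type III): D = 0.66·[ε^1.25·(LQ²/(gh_f))^4.75 + ν·Q^9.4·(L/(gh_f))^5.2]^0.04
LQ²/(gh_f) = 0.3274; L/(gh_f) = 2.849
Term 1 = ε^1.25·(…)^4.75 = 2.25×10^-9; Term 2 = ν·Q^9.4·(…)^5.2 = 1.16×10^-8
D = 0.66·(2.25×10^-9 + 1.16×10^-8)^0.04 = 0.3201 m = 320 mm
Check: V = 4.21 m/s, Re = 1.03×10^6, f = 0.01217, h_f = 19.7 m ≈ 20.5 m ✓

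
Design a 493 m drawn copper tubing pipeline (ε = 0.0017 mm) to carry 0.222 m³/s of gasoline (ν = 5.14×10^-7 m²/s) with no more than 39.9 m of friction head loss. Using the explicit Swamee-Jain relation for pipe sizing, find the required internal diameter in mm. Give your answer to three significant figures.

D ≈ 221 mm

Swamee-Jain (Type III): D = 0.66·[ε^1.25·(LQ²/(gh_f))^4.75 + ν·Q^9.4·(L/(gh_f))^5.2]^0.04
LQ²/(gh_f) = 0.06207; L/(gh_f) = 1.260
Term 1 = ε^1.25·(…)^4.75 = 1.13×10^-13; Term 2 = ν·Q^9.4·(…)^5.2 = 1.22×10^-12
D = 0.66·(1.13×10^-13 + 1.22×10^-12)^0.04 = 0.2211 m = 221 mm
Check: V = 5.78 m/s, Re = 2.49×10^6, f = 0.01035, h_f = 39.3 m ≈ 39.9 m ✓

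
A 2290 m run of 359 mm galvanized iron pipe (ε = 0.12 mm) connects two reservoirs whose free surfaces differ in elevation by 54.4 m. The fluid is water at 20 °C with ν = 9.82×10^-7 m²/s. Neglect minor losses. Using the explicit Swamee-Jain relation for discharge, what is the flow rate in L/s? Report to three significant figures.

Swamee-Jain (Type II): Q = -0.965·√(gD⁵h_f/L)·ln[ε/(3.7D) + √(3.17ν²L/(gD³h_f))]
√(gD⁵h_f/L) = √(9.81·0.359⁵·54.4/2290) = 0.03728
ε/(3.7D) = 9.03×10^-5; √(3.17ν²L/(gD³h_f)) = 1.68×10^-5
Q = -0.965·0.03728·ln(1.072×10^-4) = 0.3288 m³/s
Check: V = 3.25 m/s, Re = 1.19×10^6, f = 0.01595, h_f = 54.7 m ≈ 54.4 m ✓

Q ≈ 329 L/s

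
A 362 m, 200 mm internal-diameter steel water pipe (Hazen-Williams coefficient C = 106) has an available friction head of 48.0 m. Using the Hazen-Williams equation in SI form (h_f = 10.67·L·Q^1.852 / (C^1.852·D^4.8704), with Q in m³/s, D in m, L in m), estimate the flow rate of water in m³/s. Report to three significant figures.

Q ≈ 0.144 m³/s

Rearranging: Q = [h_f·C^1.852·D^4.8704 / (10.67·L)]^(1/1.852)
Q = [48.0·106^1.852·0.200^4.8704 / (10.67·362)]^0.540 = 0.1439 m³/s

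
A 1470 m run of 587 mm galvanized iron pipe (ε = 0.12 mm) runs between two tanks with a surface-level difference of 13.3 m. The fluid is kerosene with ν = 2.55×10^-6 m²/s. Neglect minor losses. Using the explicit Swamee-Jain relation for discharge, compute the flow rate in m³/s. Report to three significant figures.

Q ≈ 0.708 m³/s

Swamee-Jain (Type II): Q = -0.965·√(gD⁵h_f/L)·ln[ε/(3.7D) + √(3.17ν²L/(gD³h_f))]
√(gD⁵h_f/L) = √(9.81·0.587⁵·13.3/1470) = 0.07865
ε/(3.7D) = 5.53×10^-5; √(3.17ν²L/(gD³h_f)) = 3.39×10^-5
Q = -0.965·0.07865·ln(8.914×10^-5) = 0.7078 m³/s
Check: V = 2.62 m/s, Re = 6.02×10^5, f = 0.01532, h_f = 13.4 m ≈ 13.3 m ✓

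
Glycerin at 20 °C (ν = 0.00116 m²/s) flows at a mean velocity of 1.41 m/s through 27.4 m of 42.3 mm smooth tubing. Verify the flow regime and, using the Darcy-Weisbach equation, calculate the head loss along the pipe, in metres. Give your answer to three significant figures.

h_f ≈ 81.7 m

Re = VD/ν = 1.41·0.04230/0.00116 = 51.4 → laminar (Re < 2300)
f = 64/Re = 1.245
h_f = f(L/D)V²/(2g) = 1.245·(27.4/0.04230)·1.41²/(2·9.81) = 81.70 m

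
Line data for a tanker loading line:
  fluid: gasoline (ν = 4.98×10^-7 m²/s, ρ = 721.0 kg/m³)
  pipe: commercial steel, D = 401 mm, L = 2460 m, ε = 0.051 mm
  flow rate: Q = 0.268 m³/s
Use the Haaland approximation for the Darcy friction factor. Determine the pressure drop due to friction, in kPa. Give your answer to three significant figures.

Δp ≈ 132 kPa

V = 4Q/(πD²) = 4·0.268/(π·0.401²) = 2.122 m/s
Re = VD/ν = 2.122·0.401/4.98×10^-7 = 1.71×10^6 → turbulent
ε/D = 0.051/401 = 1.27×10^-4
Haaland: f = 0.01328
h_f = f(L/D)V²/(2g) = 0.01328·(2460/0.401)·2.122²/(2·9.81) = 18.71 m
Δp = ρg·h_f = 721.0·9.81·18.71 = 132.3 kPa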